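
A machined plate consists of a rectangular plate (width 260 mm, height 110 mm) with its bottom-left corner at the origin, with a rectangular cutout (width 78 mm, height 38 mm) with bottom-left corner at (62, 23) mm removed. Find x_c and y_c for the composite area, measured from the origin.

x_c = 133.35 mm, y_c = 56.50 mm

Part | A | x̄ᵢ | ȳᵢ | A·x̄ᵢ | A·ȳᵢ
plate | 28600.00 | 130.00 | 55.00 | 3718000.00 | 1573000.00
hole | -2964.00 | 101.00 | 42.00 | -299364.00 | -124488.00
Σ | 25636.00 |  |  | 3418636.00 | 1448512.00
x_c = 3418636.00 / 25636.00 = 133.35 mm
y_c = 1448512.00 / 25636.00 = 56.50 mm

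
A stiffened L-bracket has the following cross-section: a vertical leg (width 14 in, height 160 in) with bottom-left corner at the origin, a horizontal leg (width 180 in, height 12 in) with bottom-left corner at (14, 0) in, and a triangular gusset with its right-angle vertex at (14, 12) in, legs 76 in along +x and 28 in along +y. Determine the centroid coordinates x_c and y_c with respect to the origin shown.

vertical leg: A = 14 × 160 = 2240.00, centroid at (7.00, 80.00).
horizontal leg: A = 180 × 12 = 2160.00, centroid at (104.00, 6.00).
gusset: A = ½·76·28 = 1064.00, centroid at (39.33, 21.33).
ΣA = 5464.00 in²
ΣAx_c = (2240.00)(7.00) + (2160.00)(104.00) + (1064.00)(39.33) = 282170.67 in³
ΣAy_c = (2240.00)(80.00) + (2160.00)(6.00) + (1064.00)(21.33) = 214858.67 in³
x_c = 282170.67 / 5464.00 = 51.64 in
y_c = 214858.67 / 5464.00 = 39.32 in

x_c = 51.64 in, y_c = 39.32 in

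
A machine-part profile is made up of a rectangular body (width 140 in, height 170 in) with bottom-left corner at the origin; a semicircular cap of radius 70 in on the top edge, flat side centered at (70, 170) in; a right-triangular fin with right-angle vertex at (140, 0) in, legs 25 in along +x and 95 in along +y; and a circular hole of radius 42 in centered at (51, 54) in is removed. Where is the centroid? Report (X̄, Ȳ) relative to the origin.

X̄ = 77.31 in, Ȳ = 121.52 in

rectangular body: A = 140 × 170 = 23800.00, centroid at (70.00, 85.00).
semicircular top: A = ½π·70² = 7696.90, centroid at (70.00, 199.71).
triangular fin: A = ½·25·95 = 1187.50, centroid at (148.33, 31.67).
hole: A = −π·42² = -5541.77, centroid at (51.00, 54.00).
ΣA = 27142.63 in², ΣAX̄ = 2098298.73 in³, ΣAȲ = 3298488.62 in³.
X̄ = 2098298.73/27142.63 = 77.31 in; Ȳ = 3298488.62/27142.63 = 121.52 in.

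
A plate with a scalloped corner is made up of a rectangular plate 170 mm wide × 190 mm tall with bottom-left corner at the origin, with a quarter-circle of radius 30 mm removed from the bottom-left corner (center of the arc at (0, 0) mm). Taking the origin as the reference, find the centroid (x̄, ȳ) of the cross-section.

plate: A = 170 × 190 = 32300.00, centroid at (85.00, 95.00).
removed quarter-circle: A = −¼π·30² = -706.86, centroid at (12.73, 12.73).
ΣA = 31593.14 mm²
ΣAx̄ = (32300.00)(85.00) + (-706.86)(12.73) = 2736500.00 mm³
ΣAȳ = (32300.00)(95.00) + (-706.86)(12.73) = 3059500.00 mm³
x̄ = 2736500.00 / 31593.14 = 86.62 mm
ȳ = 3059500.00 / 31593.14 = 96.84 mm

x̄ = 86.62 mm, ȳ = 96.84 mm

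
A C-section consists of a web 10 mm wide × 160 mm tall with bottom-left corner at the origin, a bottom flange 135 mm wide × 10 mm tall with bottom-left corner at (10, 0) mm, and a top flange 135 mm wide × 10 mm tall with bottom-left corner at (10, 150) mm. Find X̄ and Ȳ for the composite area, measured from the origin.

web: A = 10 × 160 = 1600.00, centroid at (5.00, 80.00).
bottom flange: A = 135 × 10 = 1350.00, centroid at (77.50, 5.00).
top flange: A = 135 × 10 = 1350.00, centroid at (77.50, 155.00).
ΣA = 4300.00 mm², ΣAX̄ = 217250.00 mm³, ΣAȲ = 344000.00 mm³.
X̄ = 217250.00/4300.00 = 50.52 mm; Ȳ = 344000.00/4300.00 = 80.00 mm.

X̄ = 50.52 mm, Ȳ = 80.00 mm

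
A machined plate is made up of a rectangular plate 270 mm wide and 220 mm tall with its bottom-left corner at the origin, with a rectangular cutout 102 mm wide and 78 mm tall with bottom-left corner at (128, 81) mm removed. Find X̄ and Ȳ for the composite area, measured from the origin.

plate: A = 270 × 220 = 59400.00, centroid at (135.00, 110.00).
hole: A = −(102 × 78) = -7956.00, centroid at (179.00, 120.00).
ΣA = 51444.00 mm²
ΣAX̄ = (59400.00)(135.00) + (-7956.00)(179.00) = 6594876.00 mm³
ΣAȲ = (59400.00)(110.00) + (-7956.00)(120.00) = 5579280.00 mm³
X̄ = 6594876.00 / 51444.00 = 128.20 mm
Ȳ = 5579280.00 / 51444.00 = 108.45 mm

X̄ = 128.20 mm, Ȳ = 108.45 mm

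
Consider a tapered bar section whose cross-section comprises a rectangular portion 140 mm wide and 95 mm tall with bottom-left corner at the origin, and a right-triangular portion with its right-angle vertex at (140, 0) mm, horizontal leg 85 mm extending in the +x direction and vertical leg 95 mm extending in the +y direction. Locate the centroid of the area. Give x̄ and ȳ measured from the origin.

rectangular portion: A = 140 × 95 = 13300.00, centroid at (70.00, 47.50).
triangular portion: A = ½·85·95 = 4037.50, centroid at (168.33, 31.67).
ΣA = 17337.50 mm², ΣAx̄ = 1610645.83 mm³, ΣAȳ = 759604.17 mm³.
x̄ = 1610645.83/17337.50 = 92.90 mm; ȳ = 759604.17/17337.50 = 43.81 mm.

x̄ = 92.90 mm, ȳ = 43.81 mm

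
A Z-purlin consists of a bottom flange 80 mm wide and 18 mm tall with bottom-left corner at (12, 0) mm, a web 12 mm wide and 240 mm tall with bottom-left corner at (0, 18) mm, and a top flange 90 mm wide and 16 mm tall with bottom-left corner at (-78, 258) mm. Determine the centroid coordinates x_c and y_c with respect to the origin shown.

x_c = 7.75 mm, y_c = 137.75 mm

bottom flange: A = 80 × 18 = 1440.00, centroid at (52.00, 9.00).
web: A = 12 × 240 = 2880.00, centroid at (6.00, 138.00).
top flange: A = 90 × 16 = 1440.00, centroid at (-33.00, 266.00).
ΣA = 5760.00 mm², ΣAx_c = 44640.00 mm³, ΣAy_c = 793440.00 mm³.
x_c = 44640.00/5760.00 = 7.75 mm; y_c = 793440.00/5760.00 = 137.75 mm.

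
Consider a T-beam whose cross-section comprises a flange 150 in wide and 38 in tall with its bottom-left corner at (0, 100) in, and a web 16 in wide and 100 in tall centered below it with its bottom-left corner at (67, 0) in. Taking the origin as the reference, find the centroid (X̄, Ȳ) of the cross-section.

web: A = 16 × 100 = 1600.00, centroid at (75.00, 50.00).
flange: A = 150 × 38 = 5700.00, centroid at (75.00, 119.00).
ΣA = 7300.00 in²
ΣAX̄ = (1600.00)(75.00) + (5700.00)(75.00) = 547500.00 in³
ΣAȲ = (1600.00)(50.00) + (5700.00)(119.00) = 758300.00 in³
X̄ = 547500.00 / 7300.00 = 75.00 in
Ȳ = 758300.00 / 7300.00 = 103.88 in

X̄ = 75.00 in, Ȳ = 103.88 in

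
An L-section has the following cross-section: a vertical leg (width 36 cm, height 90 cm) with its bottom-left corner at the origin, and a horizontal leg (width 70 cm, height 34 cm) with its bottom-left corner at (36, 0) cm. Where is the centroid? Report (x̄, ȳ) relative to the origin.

Part | A | x̄ᵢ | ȳᵢ | A·x̄ᵢ | A·ȳᵢ
vertical leg | 3240.00 | 18.00 | 45.00 | 58320.00 | 145800.00
horizontal leg | 2380.00 | 71.00 | 17.00 | 168980.00 | 40460.00
Σ | 5620.00 |  |  | 227300.00 | 186260.00
x̄ = 227300.00 / 5620.00 = 40.44 cm
ȳ = 186260.00 / 5620.00 = 33.14 cm

x̄ = 40.44 cm, ȳ = 33.14 cm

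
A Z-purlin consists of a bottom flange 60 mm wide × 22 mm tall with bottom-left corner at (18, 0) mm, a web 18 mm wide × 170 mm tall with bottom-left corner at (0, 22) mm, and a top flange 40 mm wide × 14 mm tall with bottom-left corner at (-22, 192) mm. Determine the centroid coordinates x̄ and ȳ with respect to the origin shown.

x̄ = 18.17 mm, ȳ = 91.78 mm

bottom flange: A = 60 × 22 = 1320.00, centroid at (48.00, 11.00).
web: A = 18 × 170 = 3060.00, centroid at (9.00, 107.00).
top flange: A = 40 × 14 = 560.00, centroid at (-2.00, 199.00).
ΣA = 4940.00 mm²
ΣAx̄ = (1320.00)(48.00) + (3060.00)(9.00) + (560.00)(-2.00) = 89780.00 mm³
ΣAȳ = (1320.00)(11.00) + (3060.00)(107.00) + (560.00)(199.00) = 453380.00 mm³
x̄ = 89780.00 / 4940.00 = 18.17 mm
ȳ = 453380.00 / 4940.00 = 91.78 mm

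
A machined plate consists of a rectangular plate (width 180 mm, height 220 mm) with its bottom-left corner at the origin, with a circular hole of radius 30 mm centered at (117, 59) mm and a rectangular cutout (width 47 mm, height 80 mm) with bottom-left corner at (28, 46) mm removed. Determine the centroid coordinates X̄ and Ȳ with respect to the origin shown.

Part | A | x̄ᵢ | ȳᵢ | A·x̄ᵢ | A·ȳᵢ
plate | 39600.00 | 90.00 | 110.00 | 3564000.00 | 4356000.00
hole 1 | -2827.43 | 117.00 | 59.00 | -330809.71 | -166818.57
hole 2 | -3760.00 | 51.50 | 86.00 | -193640.00 | -323360.00
Σ | 33012.57 |  |  | 3039550.29 | 3865821.43
X̄ = 3039550.29 / 33012.57 = 92.07 mm
Ȳ = 3865821.43 / 33012.57 = 117.10 mm

X̄ = 92.07 mm, Ȳ = 117.10 mm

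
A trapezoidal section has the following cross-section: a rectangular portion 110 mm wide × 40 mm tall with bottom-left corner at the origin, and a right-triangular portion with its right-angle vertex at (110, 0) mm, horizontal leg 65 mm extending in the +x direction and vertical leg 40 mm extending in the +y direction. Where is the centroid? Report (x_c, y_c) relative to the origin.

rectangular portion: A = 110 × 40 = 4400.00, centroid at (55.00, 20.00).
triangular portion: A = ½·65·40 = 1300.00, centroid at (131.67, 13.33).
ΣA = 5700.00 mm², ΣAx_c = 413166.67 mm³, ΣAy_c = 105333.33 mm³.
x_c = 413166.67/5700.00 = 72.49 mm; y_c = 105333.33/5700.00 = 18.48 mm.

x_c = 72.49 mm, y_c = 18.48 mm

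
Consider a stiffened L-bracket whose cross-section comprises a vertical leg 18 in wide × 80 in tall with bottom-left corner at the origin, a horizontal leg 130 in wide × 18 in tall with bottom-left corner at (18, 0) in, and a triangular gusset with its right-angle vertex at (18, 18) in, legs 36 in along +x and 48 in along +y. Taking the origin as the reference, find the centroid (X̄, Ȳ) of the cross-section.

vertical leg: A = 18 × 80 = 1440.00, centroid at (9.00, 40.00).
horizontal leg: A = 130 × 18 = 2340.00, centroid at (83.00, 9.00).
gusset: A = ½·36·48 = 864.00, centroid at (30.00, 34.00).
ΣA = 4644.00 in², ΣAX̄ = 233100.00 in³, ΣAȲ = 108036.00 in³.
X̄ = 233100.00/4644.00 = 50.19 in; Ȳ = 108036.00/4644.00 = 23.26 in.

X̄ = 50.19 in, Ȳ = 23.26 in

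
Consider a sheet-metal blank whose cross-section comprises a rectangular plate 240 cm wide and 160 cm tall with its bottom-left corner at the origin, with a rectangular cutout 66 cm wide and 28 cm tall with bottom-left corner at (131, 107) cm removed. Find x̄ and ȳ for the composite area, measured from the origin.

plate: A = 240 × 160 = 38400.00, centroid at (120.00, 80.00).
hole: A = −(66 × 28) = -1848.00, centroid at (164.00, 121.00).
ΣA = 36552.00 cm²
ΣAx̄ = (38400.00)(120.00) + (-1848.00)(164.00) = 4304928.00 cm³
ΣAȳ = (38400.00)(80.00) + (-1848.00)(121.00) = 2848392.00 cm³
x̄ = 4304928.00 / 36552.00 = 117.78 cm
ȳ = 2848392.00 / 36552.00 = 77.93 cm

x̄ = 117.78 cm, ȳ = 77.93 cm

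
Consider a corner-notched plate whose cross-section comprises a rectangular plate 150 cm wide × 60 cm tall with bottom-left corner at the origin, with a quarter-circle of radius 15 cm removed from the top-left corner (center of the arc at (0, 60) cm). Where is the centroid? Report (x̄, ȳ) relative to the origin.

Part | A | x̄ᵢ | ȳᵢ | A·x̄ᵢ | A·ȳᵢ
plate | 9000.00 | 75.00 | 30.00 | 675000.00 | 270000.00
removed quarter-circle | -176.71 | 6.37 | 53.63 | -1125.00 | -9477.88
Σ | 8823.29 |  |  | 673875.00 | 260522.12
x̄ = 673875.00 / 8823.29 = 76.37 cm
ȳ = 260522.12 / 8823.29 = 29.53 cm

x̄ = 76.37 cm, ȳ = 29.53 cm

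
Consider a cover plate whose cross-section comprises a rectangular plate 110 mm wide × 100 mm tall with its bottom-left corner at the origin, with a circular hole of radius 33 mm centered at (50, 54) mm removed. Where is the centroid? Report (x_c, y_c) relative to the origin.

x_c = 57.26 mm, y_c = 48.19 mm

plate: A = 110 × 100 = 11000.00, centroid at (55.00, 50.00).
hole: A = −π·33² = -3421.19, centroid at (50.00, 54.00).
ΣA = 7578.81 mm²
ΣAx_c = (11000.00)(55.00) + (-3421.19)(50.00) = 433940.28 mm³
ΣAy_c = (11000.00)(50.00) + (-3421.19)(54.00) = 365255.50 mm³
x_c = 433940.28 / 7578.81 = 57.26 mm
y_c = 365255.50 / 7578.81 = 48.19 mm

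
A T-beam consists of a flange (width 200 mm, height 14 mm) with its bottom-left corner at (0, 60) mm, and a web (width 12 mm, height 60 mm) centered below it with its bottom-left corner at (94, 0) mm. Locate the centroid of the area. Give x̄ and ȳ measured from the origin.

x̄ = 100.00 mm, ȳ = 59.43 mm

web: A = 12 × 60 = 720.00, centroid at (100.00, 30.00).
flange: A = 200 × 14 = 2800.00, centroid at (100.00, 67.00).
ΣA = 3520.00 mm², ΣAx̄ = 352000.00 mm³, ΣAȳ = 209200.00 mm³.
x̄ = 352000.00/3520.00 = 100.00 mm; ȳ = 209200.00/3520.00 = 59.43 mm.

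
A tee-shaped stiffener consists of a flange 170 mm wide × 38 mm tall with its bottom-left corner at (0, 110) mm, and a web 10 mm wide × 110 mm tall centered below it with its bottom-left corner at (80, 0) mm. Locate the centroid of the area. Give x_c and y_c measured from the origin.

x_c = 85.00 mm, y_c = 118.23 mm

web: A = 10 × 110 = 1100.00, centroid at (85.00, 55.00).
flange: A = 170 × 38 = 6460.00, centroid at (85.00, 129.00).
ΣA = 7560.00 mm²
ΣAx_c = (1100.00)(85.00) + (6460.00)(85.00) = 642600.00 mm³
ΣAy_c = (1100.00)(55.00) + (6460.00)(129.00) = 893840.00 mm³
x_c = 642600.00 / 7560.00 = 85.00 mm
y_c = 893840.00 / 7560.00 = 118.23 mm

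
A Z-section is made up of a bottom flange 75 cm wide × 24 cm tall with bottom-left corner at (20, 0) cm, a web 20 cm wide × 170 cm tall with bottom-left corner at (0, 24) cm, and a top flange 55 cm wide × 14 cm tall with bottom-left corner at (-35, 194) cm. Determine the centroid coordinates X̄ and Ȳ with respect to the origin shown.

bottom flange: A = 75 × 24 = 1800.00, centroid at (57.50, 12.00).
web: A = 20 × 170 = 3400.00, centroid at (10.00, 109.00).
top flange: A = 55 × 14 = 770.00, centroid at (-7.50, 201.00).
ΣA = 5970.00 cm², ΣAX̄ = 131725.00 cm³, ΣAȲ = 546970.00 cm³.
X̄ = 131725.00/5970.00 = 22.06 cm; Ȳ = 546970.00/5970.00 = 91.62 cm.

X̄ = 22.06 cm, Ȳ = 91.62 cm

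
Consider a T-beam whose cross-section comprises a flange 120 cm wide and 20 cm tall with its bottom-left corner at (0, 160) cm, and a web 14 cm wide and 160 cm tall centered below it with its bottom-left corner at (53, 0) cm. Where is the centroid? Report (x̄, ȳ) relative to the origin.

x̄ = 60.00 cm, ȳ = 126.55 cm

web: A = 14 × 160 = 2240.00, centroid at (60.00, 80.00).
flange: A = 120 × 20 = 2400.00, centroid at (60.00, 170.00).
ΣA = 4640.00 cm², ΣAx̄ = 278400.00 cm³, ΣAȳ = 587200.00 cm³.
x̄ = 278400.00/4640.00 = 60.00 cm; ȳ = 587200.00/4640.00 = 126.55 cm.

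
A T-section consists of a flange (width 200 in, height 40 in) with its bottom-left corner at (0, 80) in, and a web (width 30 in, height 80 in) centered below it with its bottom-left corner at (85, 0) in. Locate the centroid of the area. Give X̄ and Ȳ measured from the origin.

Part | A | x̄ᵢ | ȳᵢ | A·x̄ᵢ | A·ȳᵢ
web | 2400.00 | 100.00 | 40.00 | 240000.00 | 96000.00
flange | 8000.00 | 100.00 | 100.00 | 800000.00 | 800000.00
Σ | 10400.00 |  |  | 1040000.00 | 896000.00
X̄ = 1040000.00 / 10400.00 = 100.00 in
Ȳ = 896000.00 / 10400.00 = 86.15 in

X̄ = 100.00 in, Ȳ = 86.15 in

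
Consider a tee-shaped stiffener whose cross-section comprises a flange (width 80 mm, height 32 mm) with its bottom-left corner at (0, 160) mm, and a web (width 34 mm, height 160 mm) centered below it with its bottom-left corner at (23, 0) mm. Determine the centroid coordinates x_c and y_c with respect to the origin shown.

web: A = 34 × 160 = 5440.00, centroid at (40.00, 80.00).
flange: A = 80 × 32 = 2560.00, centroid at (40.00, 176.00).
ΣA = 8000.00 mm²
ΣAx_c = (5440.00)(40.00) + (2560.00)(40.00) = 320000.00 mm³
ΣAy_c = (5440.00)(80.00) + (2560.00)(176.00) = 885760.00 mm³
x_c = 320000.00 / 8000.00 = 40.00 mm
y_c = 885760.00 / 8000.00 = 110.72 mm

x_c = 40.00 mm, y_c = 110.72 mm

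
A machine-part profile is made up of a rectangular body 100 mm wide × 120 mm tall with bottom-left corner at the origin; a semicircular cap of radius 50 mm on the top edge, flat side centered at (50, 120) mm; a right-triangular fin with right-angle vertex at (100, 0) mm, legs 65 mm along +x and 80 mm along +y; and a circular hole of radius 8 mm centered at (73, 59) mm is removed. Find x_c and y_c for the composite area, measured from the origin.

x_c = 59.92 mm, y_c = 72.69 mm

Part | A | x̄ᵢ | ȳᵢ | A·x̄ᵢ | A·ȳᵢ
rectangular body | 12000.00 | 50.00 | 60.00 | 600000.00 | 720000.00
semicircular top | 3926.99 | 50.00 | 141.22 | 196349.54 | 554572.23
triangular fin | 2600.00 | 121.67 | 26.67 | 316333.33 | 69333.33
hole | -201.06 | 73.00 | 59.00 | -14677.52 | -11862.65
Σ | 18325.93 |  |  | 1098005.35 | 1332042.91
x_c = 1098005.35 / 18325.93 = 59.92 mm
y_c = 1332042.91 / 18325.93 = 72.69 mm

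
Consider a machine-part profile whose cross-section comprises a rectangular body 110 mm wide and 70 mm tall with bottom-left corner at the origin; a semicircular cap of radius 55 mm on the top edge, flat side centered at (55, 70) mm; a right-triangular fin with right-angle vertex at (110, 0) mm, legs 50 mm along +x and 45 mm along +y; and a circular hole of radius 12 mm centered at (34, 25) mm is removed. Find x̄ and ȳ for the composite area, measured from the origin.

x̄ = 61.87 mm, ȳ = 54.75 mm

rectangular body: A = 110 × 70 = 7700.00, centroid at (55.00, 35.00).
semicircular top: A = ½π·55² = 4751.66, centroid at (55.00, 93.34).
triangular fin: A = ½·50·45 = 1125.00, centroid at (126.67, 15.00).
hole: A = −π·12² = -452.39, centroid at (34.00, 25.00).
ΣA = 13124.27 mm², ΣAx̄ = 811960.00 mm³, ΣAȳ = 718598.06 mm³.
x̄ = 811960.00/13124.27 = 61.87 mm; ȳ = 718598.06/13124.27 = 54.75 mm.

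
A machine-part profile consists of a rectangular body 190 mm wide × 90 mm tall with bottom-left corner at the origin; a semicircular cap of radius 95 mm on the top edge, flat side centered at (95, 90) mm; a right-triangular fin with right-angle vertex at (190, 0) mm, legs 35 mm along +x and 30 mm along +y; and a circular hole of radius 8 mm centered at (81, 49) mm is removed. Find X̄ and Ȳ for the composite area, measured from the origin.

Part | A | x̄ᵢ | ȳᵢ | A·x̄ᵢ | A·ȳᵢ
rectangular body | 17100.00 | 95.00 | 45.00 | 1624500.00 | 769500.00
semicircular top | 14176.44 | 95.00 | 130.32 | 1346761.50 | 1847462.65
triangular fin | 525.00 | 201.67 | 10.00 | 105875.00 | 5250.00
hole | -201.06 | 81.00 | 49.00 | -16286.02 | -9852.03
Σ | 31600.37 |  |  | 3060850.48 | 2612360.62
X̄ = 3060850.48 / 31600.37 = 96.86 mm
Ȳ = 2612360.62 / 31600.37 = 82.67 mm

X̄ = 96.86 mm, Ȳ = 82.67 mm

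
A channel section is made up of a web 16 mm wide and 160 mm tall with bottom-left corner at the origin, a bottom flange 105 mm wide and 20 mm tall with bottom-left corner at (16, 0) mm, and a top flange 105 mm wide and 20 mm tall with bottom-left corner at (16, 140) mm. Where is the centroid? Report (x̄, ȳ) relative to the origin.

web: A = 16 × 160 = 2560.00, centroid at (8.00, 80.00).
bottom flange: A = 105 × 20 = 2100.00, centroid at (68.50, 10.00).
top flange: A = 105 × 20 = 2100.00, centroid at (68.50, 150.00).
ΣA = 6760.00 mm²
ΣAx̄ = (2560.00)(8.00) + (2100.00)(68.50) + (2100.00)(68.50) = 308180.00 mm³
ΣAȳ = (2560.00)(80.00) + (2100.00)(10.00) + (2100.00)(150.00) = 540800.00 mm³
x̄ = 308180.00 / 6760.00 = 45.59 mm
ȳ = 540800.00 / 6760.00 = 80.00 mm

x̄ = 45.59 mm, ȳ = 80.00 mm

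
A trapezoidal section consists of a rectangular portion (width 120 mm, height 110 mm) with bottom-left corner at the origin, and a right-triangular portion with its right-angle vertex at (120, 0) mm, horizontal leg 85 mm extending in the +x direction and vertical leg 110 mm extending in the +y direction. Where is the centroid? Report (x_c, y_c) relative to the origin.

x_c = 83.10 mm, y_c = 50.21 mm

Part | A | x̄ᵢ | ȳᵢ | A·x̄ᵢ | A·ȳᵢ
rectangular portion | 13200.00 | 60.00 | 55.00 | 792000.00 | 726000.00
triangular portion | 4675.00 | 148.33 | 36.67 | 693458.33 | 171416.67
Σ | 17875.00 |  |  | 1485458.33 | 897416.67
x_c = 1485458.33 / 17875.00 = 83.10 mm
y_c = 897416.67 / 17875.00 = 50.21 mm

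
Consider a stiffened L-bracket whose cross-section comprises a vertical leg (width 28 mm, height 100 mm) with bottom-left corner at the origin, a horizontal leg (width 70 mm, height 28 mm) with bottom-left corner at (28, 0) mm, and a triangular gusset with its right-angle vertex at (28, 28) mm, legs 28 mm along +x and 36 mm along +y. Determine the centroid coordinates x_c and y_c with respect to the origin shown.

x_c = 34.48 mm, y_c = 35.64 mm

vertical leg: A = 28 × 100 = 2800.00, centroid at (14.00, 50.00).
horizontal leg: A = 70 × 28 = 1960.00, centroid at (63.00, 14.00).
gusset: A = ½·28·36 = 504.00, centroid at (37.33, 40.00).
ΣA = 5264.00 mm²
ΣAx_c = (2800.00)(14.00) + (1960.00)(63.00) + (504.00)(37.33) = 181496.00 mm³
ΣAy_c = (2800.00)(50.00) + (1960.00)(14.00) + (504.00)(40.00) = 187600.00 mm³
x_c = 181496.00 / 5264.00 = 34.48 mm
y_c = 187600.00 / 5264.00 = 35.64 mm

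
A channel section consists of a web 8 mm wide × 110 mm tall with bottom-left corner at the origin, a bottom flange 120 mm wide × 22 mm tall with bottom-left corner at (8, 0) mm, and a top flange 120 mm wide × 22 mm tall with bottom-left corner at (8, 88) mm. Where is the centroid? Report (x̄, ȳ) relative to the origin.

x̄ = 58.86 mm, ȳ = 55.00 mm

web: A = 8 × 110 = 880.00, centroid at (4.00, 55.00).
bottom flange: A = 120 × 22 = 2640.00, centroid at (68.00, 11.00).
top flange: A = 120 × 22 = 2640.00, centroid at (68.00, 99.00).
ΣA = 6160.00 mm²
ΣAx̄ = (880.00)(4.00) + (2640.00)(68.00) + (2640.00)(68.00) = 362560.00 mm³
ΣAȳ = (880.00)(55.00) + (2640.00)(11.00) + (2640.00)(99.00) = 338800.00 mm³
x̄ = 362560.00 / 6160.00 = 58.86 mm
ȳ = 338800.00 / 6160.00 = 55.00 mm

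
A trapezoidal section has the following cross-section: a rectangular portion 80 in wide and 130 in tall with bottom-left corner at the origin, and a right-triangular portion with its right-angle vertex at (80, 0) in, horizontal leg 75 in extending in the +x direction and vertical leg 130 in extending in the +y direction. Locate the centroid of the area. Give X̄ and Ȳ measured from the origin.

rectangular portion: A = 80 × 130 = 10400.00, centroid at (40.00, 65.00).
triangular portion: A = ½·75·130 = 4875.00, centroid at (105.00, 43.33).
ΣA = 15275.00 in²
ΣAX̄ = (10400.00)(40.00) + (4875.00)(105.00) = 927875.00 in³
ΣAȲ = (10400.00)(65.00) + (4875.00)(43.33) = 887250.00 in³
X̄ = 927875.00 / 15275.00 = 60.74 in
Ȳ = 887250.00 / 15275.00 = 58.09 in

X̄ = 60.74 in, Ȳ = 58.09 in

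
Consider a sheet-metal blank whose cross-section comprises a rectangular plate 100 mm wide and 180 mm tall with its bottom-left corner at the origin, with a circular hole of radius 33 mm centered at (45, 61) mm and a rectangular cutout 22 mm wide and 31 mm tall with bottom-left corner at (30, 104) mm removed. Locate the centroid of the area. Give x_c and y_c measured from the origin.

plate: A = 100 × 180 = 18000.00, centroid at (50.00, 90.00).
hole 1: A = −π·33² = -3421.19, centroid at (45.00, 61.00).
hole 2: A = −(22 × 31) = -682.00, centroid at (41.00, 119.50).
ΣA = 13896.81 mm², ΣAx_c = 718084.25 mm³, ΣAy_c = 1329808.14 mm³.
x_c = 718084.25/13896.81 = 51.67 mm; y_c = 1329808.14/13896.81 = 95.69 mm.

x_c = 51.67 mm, y_c = 95.69 mm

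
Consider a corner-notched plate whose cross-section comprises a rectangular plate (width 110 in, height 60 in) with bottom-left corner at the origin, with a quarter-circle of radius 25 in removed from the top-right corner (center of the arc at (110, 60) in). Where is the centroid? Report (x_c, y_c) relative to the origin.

x_c = 51.43 in, y_c = 28.44 in

plate: A = 110 × 60 = 6600.00, centroid at (55.00, 30.00).
removed quarter-circle: A = −¼π·25² = -490.87, centroid at (99.39, 49.39).
ΣA = 6109.13 in², ΣAx_c = 314212.21 in³, ΣAy_c = 173755.90 in³.
x_c = 314212.21/6109.13 = 51.43 in; y_c = 173755.90/6109.13 = 28.44 in.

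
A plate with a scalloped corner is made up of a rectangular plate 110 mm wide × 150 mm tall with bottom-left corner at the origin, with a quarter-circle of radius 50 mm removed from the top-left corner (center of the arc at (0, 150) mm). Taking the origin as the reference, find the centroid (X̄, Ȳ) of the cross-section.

X̄ = 59.56 mm, Ȳ = 67.74 mm

plate: A = 110 × 150 = 16500.00, centroid at (55.00, 75.00).
removed quarter-circle: A = −¼π·50² = -1963.50, centroid at (21.22, 128.78).
ΣA = 14536.50 mm², ΣAX̄ = 865833.33 mm³, ΣAȲ = 984642.36 mm³.
X̄ = 865833.33/14536.50 = 59.56 mm; Ȳ = 984642.36/14536.50 = 67.74 mm.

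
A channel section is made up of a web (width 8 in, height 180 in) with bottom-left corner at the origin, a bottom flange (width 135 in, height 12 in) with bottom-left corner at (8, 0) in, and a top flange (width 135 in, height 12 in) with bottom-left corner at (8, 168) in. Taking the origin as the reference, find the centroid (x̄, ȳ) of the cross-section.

x̄ = 53.50 in, ȳ = 90.00 in

web: A = 8 × 180 = 1440.00, centroid at (4.00, 90.00).
bottom flange: A = 135 × 12 = 1620.00, centroid at (75.50, 6.00).
top flange: A = 135 × 12 = 1620.00, centroid at (75.50, 174.00).
ΣA = 4680.00 in², ΣAx̄ = 250380.00 in³, ΣAȳ = 421200.00 in³.
x̄ = 250380.00/4680.00 = 53.50 in; ȳ = 421200.00/4680.00 = 90.00 in.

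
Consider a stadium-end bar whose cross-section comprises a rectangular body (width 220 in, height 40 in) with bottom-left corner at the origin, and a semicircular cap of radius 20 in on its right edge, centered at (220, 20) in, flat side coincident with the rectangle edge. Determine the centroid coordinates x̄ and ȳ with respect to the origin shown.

rectangular body: A = 220 × 40 = 8800.00, centroid at (110.00, 20.00).
semicircular end: A = ½π·20² = 628.32, centroid at (228.49, 20.00).
ΣA = 9428.32 in², ΣAx̄ = 1111563.41 in³, ΣAȳ = 188566.37 in³.
x̄ = 1111563.41/9428.32 = 117.90 in; ȳ = 188566.37/9428.32 = 20.00 in.

x̄ = 117.90 in, ȳ = 20.00 in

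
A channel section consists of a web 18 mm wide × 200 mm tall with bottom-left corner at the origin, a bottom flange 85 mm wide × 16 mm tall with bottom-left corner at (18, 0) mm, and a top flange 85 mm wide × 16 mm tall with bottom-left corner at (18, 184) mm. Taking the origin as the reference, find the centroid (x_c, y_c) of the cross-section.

x_c = 31.16 mm, y_c = 100.00 mm

web: A = 18 × 200 = 3600.00, centroid at (9.00, 100.00).
bottom flange: A = 85 × 16 = 1360.00, centroid at (60.50, 8.00).
top flange: A = 85 × 16 = 1360.00, centroid at (60.50, 192.00).
ΣA = 6320.00 mm²
ΣAx_c = (3600.00)(9.00) + (1360.00)(60.50) + (1360.00)(60.50) = 196960.00 mm³
ΣAy_c = (3600.00)(100.00) + (1360.00)(8.00) + (1360.00)(192.00) = 632000.00 mm³
x_c = 196960.00 / 6320.00 = 31.16 mm
y_c = 632000.00 / 6320.00 = 100.00 mm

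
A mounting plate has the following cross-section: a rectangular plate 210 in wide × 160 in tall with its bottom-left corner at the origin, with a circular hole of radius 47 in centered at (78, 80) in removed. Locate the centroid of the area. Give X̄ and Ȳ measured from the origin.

X̄ = 112.03 in, Ȳ = 80.00 in

plate: A = 210 × 160 = 33600.00, centroid at (105.00, 80.00).
hole: A = −π·47² = -6939.78, centroid at (78.00, 80.00).
ΣA = 26660.22 in²
ΣAX̄ = (33600.00)(105.00) + (-6939.78)(78.00) = 2986697.30 in³
ΣAȲ = (33600.00)(80.00) + (-6939.78)(80.00) = 2132817.75 in³
X̄ = 2986697.30 / 26660.22 = 112.03 in
Ȳ = 2132817.75 / 26660.22 = 80.00 in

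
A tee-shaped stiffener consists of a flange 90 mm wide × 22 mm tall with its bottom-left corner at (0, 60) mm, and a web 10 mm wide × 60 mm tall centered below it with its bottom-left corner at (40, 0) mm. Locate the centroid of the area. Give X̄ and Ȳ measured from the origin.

web: A = 10 × 60 = 600.00, centroid at (45.00, 30.00).
flange: A = 90 × 22 = 1980.00, centroid at (45.00, 71.00).
ΣA = 2580.00 mm²
ΣAX̄ = (600.00)(45.00) + (1980.00)(45.00) = 116100.00 mm³
ΣAȲ = (600.00)(30.00) + (1980.00)(71.00) = 158580.00 mm³
X̄ = 116100.00 / 2580.00 = 45.00 mm
Ȳ = 158580.00 / 2580.00 = 61.47 mm

X̄ = 45.00 mm, Ȳ = 61.47 mm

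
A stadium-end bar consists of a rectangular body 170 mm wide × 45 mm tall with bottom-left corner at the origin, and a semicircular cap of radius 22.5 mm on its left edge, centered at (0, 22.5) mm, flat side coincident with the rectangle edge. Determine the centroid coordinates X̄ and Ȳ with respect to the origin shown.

rectangular body: A = 170 × 45 = 7650.00, centroid at (85.00, 22.50).
semicircular end: A = ½π·22.5² = 795.22, centroid at (-9.55, 22.50).
ΣA = 8445.22 mm², ΣAX̄ = 642656.25 mm³, ΣAȲ = 190017.35 mm³.
X̄ = 642656.25/8445.22 = 76.10 mm; Ȳ = 190017.35/8445.22 = 22.50 mm.

X̄ = 76.10 mm, Ȳ = 22.50 mm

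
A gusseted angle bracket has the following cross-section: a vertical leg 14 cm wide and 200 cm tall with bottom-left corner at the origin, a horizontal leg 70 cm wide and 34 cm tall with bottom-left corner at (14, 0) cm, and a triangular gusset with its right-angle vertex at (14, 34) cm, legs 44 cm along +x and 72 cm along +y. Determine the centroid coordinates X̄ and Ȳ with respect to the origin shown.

vertical leg: A = 14 × 200 = 2800.00, centroid at (7.00, 100.00).
horizontal leg: A = 70 × 34 = 2380.00, centroid at (49.00, 17.00).
gusset: A = ½·44·72 = 1584.00, centroid at (28.67, 58.00).
ΣA = 6764.00 cm²
ΣAX̄ = (2800.00)(7.00) + (2380.00)(49.00) + (1584.00)(28.67) = 181628.00 cm³
ΣAȲ = (2800.00)(100.00) + (2380.00)(17.00) + (1584.00)(58.00) = 412332.00 cm³
X̄ = 181628.00 / 6764.00 = 26.85 cm
Ȳ = 412332.00 / 6764.00 = 60.96 cm

X̄ = 26.85 cm, Ȳ = 60.96 cm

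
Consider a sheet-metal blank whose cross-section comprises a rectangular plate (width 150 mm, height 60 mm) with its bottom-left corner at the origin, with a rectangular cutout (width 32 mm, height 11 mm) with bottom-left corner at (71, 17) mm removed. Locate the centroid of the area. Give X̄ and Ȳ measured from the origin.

X̄ = 74.51 mm, Ȳ = 30.31 mm

Part | A | x̄ᵢ | ȳᵢ | A·x̄ᵢ | A·ȳᵢ
plate | 9000.00 | 75.00 | 30.00 | 675000.00 | 270000.00
hole | -352.00 | 87.00 | 22.50 | -30624.00 | -7920.00
Σ | 8648.00 |  |  | 644376.00 | 262080.00
X̄ = 644376.00 / 8648.00 = 74.51 mm
Ȳ = 262080.00 / 8648.00 = 30.31 mm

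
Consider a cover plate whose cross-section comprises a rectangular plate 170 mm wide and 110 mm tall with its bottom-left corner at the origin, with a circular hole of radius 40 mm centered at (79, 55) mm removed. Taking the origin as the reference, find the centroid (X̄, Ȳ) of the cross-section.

X̄ = 87.21 mm, Ȳ = 55.00 mm

Part | A | x̄ᵢ | ȳᵢ | A·x̄ᵢ | A·ȳᵢ
plate | 18700.00 | 85.00 | 55.00 | 1589500.00 | 1028500.00
hole | -5026.55 | 79.00 | 55.00 | -397097.31 | -276460.15
Σ | 13673.45 |  |  | 1192402.69 | 752039.85
X̄ = 1192402.69 / 13673.45 = 87.21 mm
Ȳ = 752039.85 / 13673.45 = 55.00 mm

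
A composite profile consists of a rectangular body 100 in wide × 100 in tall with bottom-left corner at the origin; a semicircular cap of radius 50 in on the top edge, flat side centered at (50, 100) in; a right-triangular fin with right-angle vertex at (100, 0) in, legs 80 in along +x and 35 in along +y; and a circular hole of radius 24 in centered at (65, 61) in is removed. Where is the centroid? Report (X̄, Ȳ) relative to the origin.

X̄ = 55.93 in, Ȳ = 65.25 in

rectangular body: A = 100 × 100 = 10000.00, centroid at (50.00, 50.00).
semicircular top: A = ½π·50² = 3926.99, centroid at (50.00, 121.22).
triangular fin: A = ½·80·35 = 1400.00, centroid at (126.67, 11.67).
hole: A = −π·24² = -1809.56, centroid at (65.00, 61.00).
ΣA = 13517.43 in²
ΣAX̄ = (10000.00)(50.00) + (3926.99)(50.00) + (1400.00)(126.67) + (-1809.56)(65.00) = 756061.65 in³
ΣAȲ = (10000.00)(50.00) + (3926.99)(121.22) + (1400.00)(11.67) + (-1809.56)(61.00) = 881982.75 in³
X̄ = 756061.65 / 13517.43 = 55.93 in
Ȳ = 881982.75 / 13517.43 = 65.25 in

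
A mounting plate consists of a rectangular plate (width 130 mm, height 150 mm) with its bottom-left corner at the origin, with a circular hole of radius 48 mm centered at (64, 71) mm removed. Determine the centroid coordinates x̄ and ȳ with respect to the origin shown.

Part | A | x̄ᵢ | ȳᵢ | A·x̄ᵢ | A·ȳᵢ
plate | 19500.00 | 65.00 | 75.00 | 1267500.00 | 1462500.00
hole | -7238.23 | 64.00 | 71.00 | -463246.69 | -513914.29
Σ | 12261.77 |  |  | 804253.31 | 948585.71
x̄ = 804253.31 / 12261.77 = 65.59 mm
ȳ = 948585.71 / 12261.77 = 77.36 mm

x̄ = 65.59 mm, ȳ = 77.36 mm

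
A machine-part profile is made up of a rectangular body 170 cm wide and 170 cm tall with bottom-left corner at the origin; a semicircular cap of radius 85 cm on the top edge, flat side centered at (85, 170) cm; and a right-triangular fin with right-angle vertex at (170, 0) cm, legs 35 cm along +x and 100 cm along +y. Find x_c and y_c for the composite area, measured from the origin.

rectangular body: A = 170 × 170 = 28900.00, centroid at (85.00, 85.00).
semicircular top: A = ½π·85² = 11349.00, centroid at (85.00, 206.08).
triangular fin: A = ½·35·100 = 1750.00, centroid at (181.67, 33.33).
ΣA = 41999.00 cm²
ΣAx_c = (28900.00)(85.00) + (11349.00)(85.00) + (1750.00)(181.67) = 3739081.96 cm³
ΣAy_c = (28900.00)(85.00) + (11349.00)(206.08) + (1750.00)(33.33) = 4853580.59 cm³
x_c = 3739081.96 / 41999.00 = 89.03 cm
y_c = 4853580.59 / 41999.00 = 115.56 cm

x_c = 89.03 cm, y_c = 115.56 cm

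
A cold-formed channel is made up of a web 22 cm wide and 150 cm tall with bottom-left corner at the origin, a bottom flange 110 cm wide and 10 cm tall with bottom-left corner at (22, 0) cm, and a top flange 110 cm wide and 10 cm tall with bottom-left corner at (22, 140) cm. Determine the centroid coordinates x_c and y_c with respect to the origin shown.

Part | A | x̄ᵢ | ȳᵢ | A·x̄ᵢ | A·ȳᵢ
web | 3300.00 | 11.00 | 75.00 | 36300.00 | 247500.00
bottom flange | 1100.00 | 77.00 | 5.00 | 84700.00 | 5500.00
top flange | 1100.00 | 77.00 | 145.00 | 84700.00 | 159500.00
Σ | 5500.00 |  |  | 205700.00 | 412500.00
x_c = 205700.00 / 5500.00 = 37.40 cm
y_c = 412500.00 / 5500.00 = 75.00 cm

x_c = 37.40 cm, y_c = 75.00 cm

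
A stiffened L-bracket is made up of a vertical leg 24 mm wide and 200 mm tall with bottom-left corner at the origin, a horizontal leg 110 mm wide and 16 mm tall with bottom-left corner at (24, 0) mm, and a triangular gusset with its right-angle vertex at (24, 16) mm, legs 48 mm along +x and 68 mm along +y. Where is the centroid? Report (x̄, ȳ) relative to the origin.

x̄ = 31.97 mm, ȳ = 68.02 mm

vertical leg: A = 24 × 200 = 4800.00, centroid at (12.00, 100.00).
horizontal leg: A = 110 × 16 = 1760.00, centroid at (79.00, 8.00).
gusset: A = ½·48·68 = 1632.00, centroid at (40.00, 38.67).
ΣA = 8192.00 mm²
ΣAx̄ = (4800.00)(12.00) + (1760.00)(79.00) + (1632.00)(40.00) = 261920.00 mm³
ΣAȳ = (4800.00)(100.00) + (1760.00)(8.00) + (1632.00)(38.67) = 557184.00 mm³
x̄ = 261920.00 / 8192.00 = 31.97 mm
ȳ = 557184.00 / 8192.00 = 68.02 mm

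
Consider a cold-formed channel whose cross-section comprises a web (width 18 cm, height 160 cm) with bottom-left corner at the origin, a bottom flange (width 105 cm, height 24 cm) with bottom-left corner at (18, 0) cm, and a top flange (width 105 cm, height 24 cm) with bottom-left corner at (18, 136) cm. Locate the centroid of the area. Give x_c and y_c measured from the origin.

web: A = 18 × 160 = 2880.00, centroid at (9.00, 80.00).
bottom flange: A = 105 × 24 = 2520.00, centroid at (70.50, 12.00).
top flange: A = 105 × 24 = 2520.00, centroid at (70.50, 148.00).
ΣA = 7920.00 cm²
ΣAx_c = (2880.00)(9.00) + (2520.00)(70.50) + (2520.00)(70.50) = 381240.00 cm³
ΣAy_c = (2880.00)(80.00) + (2520.00)(12.00) + (2520.00)(148.00) = 633600.00 cm³
x_c = 381240.00 / 7920.00 = 48.14 cm
y_c = 633600.00 / 7920.00 = 80.00 cm

x_c = 48.14 cm, y_c = 80.00 cm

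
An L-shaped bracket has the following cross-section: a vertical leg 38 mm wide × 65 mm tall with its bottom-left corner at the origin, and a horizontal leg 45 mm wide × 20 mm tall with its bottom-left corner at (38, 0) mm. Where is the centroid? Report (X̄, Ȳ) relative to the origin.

vertical leg: A = 38 × 65 = 2470.00, centroid at (19.00, 32.50).
horizontal leg: A = 45 × 20 = 900.00, centroid at (60.50, 10.00).
ΣA = 3370.00 mm², ΣAX̄ = 101380.00 mm³, ΣAȲ = 89275.00 mm³.
X̄ = 101380.00/3370.00 = 30.08 mm; Ȳ = 89275.00/3370.00 = 26.49 mm.

X̄ = 30.08 mm, Ȳ = 26.49 mm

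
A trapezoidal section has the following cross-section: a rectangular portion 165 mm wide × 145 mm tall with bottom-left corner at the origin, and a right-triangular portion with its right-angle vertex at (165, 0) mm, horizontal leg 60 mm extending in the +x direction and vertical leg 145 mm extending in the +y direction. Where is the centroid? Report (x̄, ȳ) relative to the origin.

Part | A | x̄ᵢ | ȳᵢ | A·x̄ᵢ | A·ȳᵢ
rectangular portion | 23925.00 | 82.50 | 72.50 | 1973812.50 | 1734562.50
triangular portion | 4350.00 | 185.00 | 48.33 | 804750.00 | 210250.00
Σ | 28275.00 |  |  | 2778562.50 | 1944812.50
x̄ = 2778562.50 / 28275.00 = 98.27 mm
ȳ = 1944812.50 / 28275.00 = 68.78 mm

x̄ = 98.27 mm, ȳ = 68.78 mm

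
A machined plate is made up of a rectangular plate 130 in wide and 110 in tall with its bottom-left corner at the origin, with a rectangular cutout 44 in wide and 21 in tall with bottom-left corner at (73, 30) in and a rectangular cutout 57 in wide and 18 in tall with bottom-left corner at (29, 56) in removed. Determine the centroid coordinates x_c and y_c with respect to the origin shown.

x_c = 63.38 in, y_c = 55.25 in

plate: A = 130 × 110 = 14300.00, centroid at (65.00, 55.00).
hole 1: A = −(44 × 21) = -924.00, centroid at (95.00, 40.50).
hole 2: A = −(57 × 18) = -1026.00, centroid at (57.50, 65.00).
ΣA = 12350.00 in²
ΣAx_c = (14300.00)(65.00) + (-924.00)(95.00) + (-1026.00)(57.50) = 782725.00 in³
ΣAy_c = (14300.00)(55.00) + (-924.00)(40.50) + (-1026.00)(65.00) = 682388.00 in³
x_c = 782725.00 / 12350.00 = 63.38 in
y_c = 682388.00 / 12350.00 = 55.25 in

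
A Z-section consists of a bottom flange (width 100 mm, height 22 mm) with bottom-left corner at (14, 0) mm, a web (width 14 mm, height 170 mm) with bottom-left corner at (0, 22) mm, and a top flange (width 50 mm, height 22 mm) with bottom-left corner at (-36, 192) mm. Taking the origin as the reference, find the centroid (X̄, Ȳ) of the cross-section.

X̄ = 25.59 mm, Ȳ = 88.41 mm

bottom flange: A = 100 × 22 = 2200.00, centroid at (64.00, 11.00).
web: A = 14 × 170 = 2380.00, centroid at (7.00, 107.00).
top flange: A = 50 × 22 = 1100.00, centroid at (-11.00, 203.00).
ΣA = 5680.00 mm²
ΣAX̄ = (2200.00)(64.00) + (2380.00)(7.00) + (1100.00)(-11.00) = 145360.00 mm³
ΣAȲ = (2200.00)(11.00) + (2380.00)(107.00) + (1100.00)(203.00) = 502160.00 mm³
X̄ = 145360.00 / 5680.00 = 25.59 mm
Ȳ = 502160.00 / 5680.00 = 88.41 mm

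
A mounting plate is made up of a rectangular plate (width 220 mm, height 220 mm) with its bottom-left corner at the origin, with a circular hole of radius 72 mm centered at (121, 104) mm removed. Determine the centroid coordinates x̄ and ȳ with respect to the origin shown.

x̄ = 104.42 mm, ȳ = 113.04 mm

plate: A = 220 × 220 = 48400.00, centroid at (110.00, 110.00).
hole: A = −π·72² = -16286.02, centroid at (121.00, 104.00).
ΣA = 32113.98 mm², ΣAx̄ = 3353392.03 mm³, ΣAȳ = 3630254.30 mm³.
x̄ = 3353392.03/32113.98 = 104.42 mm; ȳ = 3630254.30/32113.98 = 113.04 mm.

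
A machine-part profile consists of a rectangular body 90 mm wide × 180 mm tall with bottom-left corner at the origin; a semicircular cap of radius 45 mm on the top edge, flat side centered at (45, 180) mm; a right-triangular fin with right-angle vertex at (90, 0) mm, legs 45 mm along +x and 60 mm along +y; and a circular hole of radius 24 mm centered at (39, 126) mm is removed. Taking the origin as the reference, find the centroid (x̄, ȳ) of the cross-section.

x̄ = 49.85 mm, ȳ = 99.90 mm

rectangular body: A = 90 × 180 = 16200.00, centroid at (45.00, 90.00).
semicircular top: A = ½π·45² = 3180.86, centroid at (45.00, 199.10).
triangular fin: A = ½·45·60 = 1350.00, centroid at (105.00, 20.00).
hole: A = −π·24² = -1809.56, centroid at (39.00, 126.00).
ΣA = 18921.31 mm², ΣAx̄ = 943316.08 mm³, ΣAȳ = 1890301.03 mm³.
x̄ = 943316.08/18921.31 = 49.85 mm; ȳ = 1890301.03/18921.31 = 99.90 mm.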